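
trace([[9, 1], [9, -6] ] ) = 3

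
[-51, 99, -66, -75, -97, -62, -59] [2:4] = [-66, -75]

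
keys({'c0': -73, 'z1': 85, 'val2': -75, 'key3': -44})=['c0', 'z1', 'val2', 'key3']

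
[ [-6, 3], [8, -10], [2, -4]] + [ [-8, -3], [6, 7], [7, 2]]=[[-14, 0], [14, -3], [9, -2]]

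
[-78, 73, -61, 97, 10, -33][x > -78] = keep x where x > -78: -78✗, 73✓, -61✓, 97✓, 10✓, -33✓
= [73, -61, 97, 10, -33]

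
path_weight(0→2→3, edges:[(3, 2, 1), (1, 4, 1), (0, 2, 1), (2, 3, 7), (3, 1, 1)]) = w(0→2)=1 + w(2→3)=7
= 8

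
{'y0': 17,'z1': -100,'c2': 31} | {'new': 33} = {'y0': 17, 'z1': -100, 'c2': 31, 'new': 33}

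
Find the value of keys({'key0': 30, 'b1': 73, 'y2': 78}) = ['key0', 'b1', 'y2']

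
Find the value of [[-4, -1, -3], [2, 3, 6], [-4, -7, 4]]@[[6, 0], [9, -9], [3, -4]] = C[0][0] = (-4)*(6) + (-1)*(9) + (-3)*(3) = -42
C[0][1] = (-4)*(0) + (-1)*(-9) + (-3)*(-4) = 21
C[1][0] = (2)*(6) + (3)*(9) + (6)*(3) = 57
C[1][1] = (2)*(0) + (3)*(-9) + (6)*(-4) = -51
C[2][0] = (-4)*(6) + (-7)*(9) + (4)*(3) = -75
C[2][1] = (-4)*(0) + (-7)*(-9) + (4)*(-4) = 47
= [[-42, 21], [57, -51], [-75, 47]]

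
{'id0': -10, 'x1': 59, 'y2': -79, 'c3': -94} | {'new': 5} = {'id0': -10, 'x1': 59, 'y2': -79, 'c3': -94, 'new': 5}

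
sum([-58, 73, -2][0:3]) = 13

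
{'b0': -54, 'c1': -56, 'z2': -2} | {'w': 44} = {'b0': -54, 'c1': -56, 'z2': -2, 'w': 44}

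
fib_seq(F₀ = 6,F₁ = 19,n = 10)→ [6, 19, 25, 44, 69, 113, 182, 295, 477, 772]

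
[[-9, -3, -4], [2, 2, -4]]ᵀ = [[-9, 2], [-3, 2], [-4, -4]]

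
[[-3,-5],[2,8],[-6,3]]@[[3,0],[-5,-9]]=[[16, 45], [-34, -72], [-33, -27]]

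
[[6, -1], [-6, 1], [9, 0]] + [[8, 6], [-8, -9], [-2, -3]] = [[14, 5], [-14, -8], [7, -3]]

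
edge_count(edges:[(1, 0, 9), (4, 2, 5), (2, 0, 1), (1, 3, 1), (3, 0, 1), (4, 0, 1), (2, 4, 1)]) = 7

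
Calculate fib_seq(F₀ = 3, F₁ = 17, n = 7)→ [3, 17, 20, 37, 57, 94, 151]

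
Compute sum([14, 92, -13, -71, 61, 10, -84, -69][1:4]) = slice → [92, -13, -71]
92 + (-13) + (-71)
= 8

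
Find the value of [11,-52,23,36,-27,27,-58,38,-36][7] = 38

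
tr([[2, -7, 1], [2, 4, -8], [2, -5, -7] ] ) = diagonal: 2 + 4 + (-7)
= -1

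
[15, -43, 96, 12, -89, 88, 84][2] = 96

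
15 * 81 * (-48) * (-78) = 4548960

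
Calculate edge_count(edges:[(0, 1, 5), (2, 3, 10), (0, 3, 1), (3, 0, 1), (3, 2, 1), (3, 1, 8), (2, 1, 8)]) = 7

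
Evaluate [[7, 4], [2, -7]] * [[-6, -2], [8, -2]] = [[-10, -22], [-68, 10]]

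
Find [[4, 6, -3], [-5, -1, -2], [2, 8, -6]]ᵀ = [[4, -5, 2], [6, -1, 8], [-3, -2, -6]]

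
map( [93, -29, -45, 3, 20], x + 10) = 93+10=103, -29+10=-19, -45+10=-35, 3+10=13, 20+10=30
= [103, -19, -35, 13, 30]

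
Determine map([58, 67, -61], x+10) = 58+10=68, 67+10=77, -61+10=-51
= [68, 77, -51]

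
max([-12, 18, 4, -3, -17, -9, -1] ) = 18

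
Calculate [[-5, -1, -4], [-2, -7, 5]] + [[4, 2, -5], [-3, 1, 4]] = [[-1, 1, -9], [-5, -6, 9]]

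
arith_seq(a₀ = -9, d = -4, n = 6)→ [-9, -13, -17, -21, -25, -29]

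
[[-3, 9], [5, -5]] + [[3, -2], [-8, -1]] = [[0, 7], [-3, -6]]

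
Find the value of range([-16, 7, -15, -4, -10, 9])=25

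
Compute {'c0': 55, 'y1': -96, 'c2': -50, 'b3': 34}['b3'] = 34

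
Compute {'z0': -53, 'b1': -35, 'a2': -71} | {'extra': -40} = {'z0': -53, 'b1': -35, 'a2': -71, 'extra': -40}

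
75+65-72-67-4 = -3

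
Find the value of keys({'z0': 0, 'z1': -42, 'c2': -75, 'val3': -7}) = ['z0', 'z1', 'c2', 'val3']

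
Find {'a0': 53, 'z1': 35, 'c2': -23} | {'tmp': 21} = {'a0': 53, 'z1': 35, 'c2': -23, 'tmp': 21}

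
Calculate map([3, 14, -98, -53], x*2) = 3*2=6, 14*2=28, -98*2=-196, -53*2=-106
= [6, 28, -196, -106]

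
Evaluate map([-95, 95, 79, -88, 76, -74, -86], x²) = [9025, 9025, 6241, 7744, 5776, 5476, 7396]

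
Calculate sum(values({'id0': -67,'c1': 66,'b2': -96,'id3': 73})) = -24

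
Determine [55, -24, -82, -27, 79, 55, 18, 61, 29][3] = -27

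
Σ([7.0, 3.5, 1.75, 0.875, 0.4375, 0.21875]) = 13.78125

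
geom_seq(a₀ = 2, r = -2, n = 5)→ [2, -4, 8, -16, 32]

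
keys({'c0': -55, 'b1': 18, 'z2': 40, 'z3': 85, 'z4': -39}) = ['c0', 'b1', 'z2', 'z3', 'z4']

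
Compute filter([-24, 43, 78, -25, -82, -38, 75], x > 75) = [78]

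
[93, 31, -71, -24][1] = 31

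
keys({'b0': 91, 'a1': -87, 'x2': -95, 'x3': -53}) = ['b0', 'a1', 'x2', 'x3']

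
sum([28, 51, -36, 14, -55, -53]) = 28 + 51 + (-36) + 14 + (-55) + (-53)
= -51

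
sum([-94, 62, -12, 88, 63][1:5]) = slice → [62, -12, 88, 63]
62 + (-12) + 88 + 63
= 201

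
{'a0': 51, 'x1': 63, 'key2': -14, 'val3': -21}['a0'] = 51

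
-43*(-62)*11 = 29326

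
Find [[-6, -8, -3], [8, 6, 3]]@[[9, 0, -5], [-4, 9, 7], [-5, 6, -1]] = [[-7, -90, -23], [33, 72, -1]]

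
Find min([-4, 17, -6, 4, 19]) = -6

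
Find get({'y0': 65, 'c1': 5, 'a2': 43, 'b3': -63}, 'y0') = 65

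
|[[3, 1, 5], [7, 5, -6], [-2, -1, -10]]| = (1)*(3)*det([[5, -6], [-1, -10]]) + (-1)*(1)*det([[7, -6], [-2, -10]]) + (1)*(5)*det([[7, 5], [-2, -1]])
= -168 + 82 + 15
= -71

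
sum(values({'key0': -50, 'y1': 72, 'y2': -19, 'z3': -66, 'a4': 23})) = -40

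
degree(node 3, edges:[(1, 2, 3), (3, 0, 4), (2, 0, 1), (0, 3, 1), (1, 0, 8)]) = 2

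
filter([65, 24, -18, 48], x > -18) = keep x where x > -18: 65✓, 24✓, -18✗, 48✓
= [65, 24, 48]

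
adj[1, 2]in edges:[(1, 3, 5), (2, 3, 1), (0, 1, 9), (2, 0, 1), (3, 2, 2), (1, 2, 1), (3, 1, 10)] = 1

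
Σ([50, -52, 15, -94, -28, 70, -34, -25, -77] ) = 50 + (-52) + 15 + (-94) + (-28) + 70 + (-34) + (-25) + (-77)
= -175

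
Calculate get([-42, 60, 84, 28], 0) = -42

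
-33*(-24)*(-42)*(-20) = 665280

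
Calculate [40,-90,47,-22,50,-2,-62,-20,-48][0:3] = [40, -90, 47]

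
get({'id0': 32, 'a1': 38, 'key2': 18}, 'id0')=32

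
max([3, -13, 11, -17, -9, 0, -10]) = 11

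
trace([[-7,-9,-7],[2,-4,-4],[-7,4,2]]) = -9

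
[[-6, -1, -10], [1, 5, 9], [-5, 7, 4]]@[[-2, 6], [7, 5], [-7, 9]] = [[75, -131], [-30, 112], [31, 41]]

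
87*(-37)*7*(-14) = 315462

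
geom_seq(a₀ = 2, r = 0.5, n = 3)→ a_0 = 2*0.5^0 = 2.0
a_1 = 2*0.5^1 = 1.0
a_2 = 2*0.5^2 = 0.5
= [2.0, 1.0, 0.5]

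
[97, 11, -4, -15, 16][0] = 97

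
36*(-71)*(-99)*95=24039180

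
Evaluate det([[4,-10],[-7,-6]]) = (4)*(-6) - (-10)*(-7)
= -94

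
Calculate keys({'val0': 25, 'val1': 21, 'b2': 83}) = ['val0', 'val1', 'b2']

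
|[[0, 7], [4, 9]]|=(0)*(9) - (7)*(4)
= -28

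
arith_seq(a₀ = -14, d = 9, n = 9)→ [-14, -5, 4, 13, 22, 31, 40, 49, 58]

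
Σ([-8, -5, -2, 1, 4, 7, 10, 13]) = (-8) + (-5) + (-2) + 1 + 4 + 7 + 10 + 13
= 20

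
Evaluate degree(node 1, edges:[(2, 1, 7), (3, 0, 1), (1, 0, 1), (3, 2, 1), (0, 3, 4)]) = 2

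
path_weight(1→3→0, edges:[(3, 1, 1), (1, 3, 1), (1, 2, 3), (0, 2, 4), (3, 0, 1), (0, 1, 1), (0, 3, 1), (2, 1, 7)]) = w(1→3)=1 + w(3→0)=1
= 2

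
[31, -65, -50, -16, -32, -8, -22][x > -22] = keep x where x > -22: 31✓, -65✗, -50✗, -16✓, -32✗, -8✓, -22✗
= [31, -16, -8]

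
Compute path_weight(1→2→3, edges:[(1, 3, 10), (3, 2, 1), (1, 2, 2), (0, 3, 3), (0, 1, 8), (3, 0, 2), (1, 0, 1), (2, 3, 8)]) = w(1→2)=2 + w(2→3)=8
= 10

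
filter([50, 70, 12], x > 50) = keep x where x > 50: 50✗, 70✓, 12✗
= [70]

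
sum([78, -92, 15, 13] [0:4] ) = 14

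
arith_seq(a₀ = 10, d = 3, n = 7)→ [10, 13, 16, 19, 22, 25, 28]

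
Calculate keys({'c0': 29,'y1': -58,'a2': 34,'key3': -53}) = ['c0', 'y1', 'a2', 'key3']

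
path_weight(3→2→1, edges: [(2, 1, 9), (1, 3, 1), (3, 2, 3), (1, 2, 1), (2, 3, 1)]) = 12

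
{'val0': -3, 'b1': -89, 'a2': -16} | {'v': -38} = {'val0': -3, 'b1': -89, 'a2': -16, 'v': -38}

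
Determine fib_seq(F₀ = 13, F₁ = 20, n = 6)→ F_2 = F_1 + F_0 = 33
F_3 = F_2 + F_1 = 53
F_4 = F_3 + F_2 = 86
...
= [13, 20, 33, 53, 86, 139]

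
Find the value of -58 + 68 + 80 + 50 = 140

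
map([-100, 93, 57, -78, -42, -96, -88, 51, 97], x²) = [10000, 8649, 3249, 6084, 1764, 9216, 7744, 2601, 9409]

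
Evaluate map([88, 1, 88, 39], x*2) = [176, 2, 176, 78]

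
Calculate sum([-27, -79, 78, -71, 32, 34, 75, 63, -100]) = 5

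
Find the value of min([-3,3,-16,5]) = -16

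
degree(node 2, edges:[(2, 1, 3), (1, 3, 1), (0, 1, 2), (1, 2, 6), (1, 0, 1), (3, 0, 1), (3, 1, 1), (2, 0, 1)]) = incident: (2,1), (1,2), (2,0)
= 3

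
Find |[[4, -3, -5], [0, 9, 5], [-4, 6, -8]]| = (1)*(4)*det([[9, 5], [6, -8]]) + (-1)*(-3)*det([[0, 5], [-4, -8]]) + (1)*(-5)*det([[0, 9], [-4, 6]])
= -408 + 60 + -180
= -528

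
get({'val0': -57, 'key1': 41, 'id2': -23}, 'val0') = -57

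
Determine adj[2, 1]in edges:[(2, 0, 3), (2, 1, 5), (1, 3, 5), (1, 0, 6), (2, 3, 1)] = 5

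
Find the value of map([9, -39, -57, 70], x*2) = [18, -78, -114, 140]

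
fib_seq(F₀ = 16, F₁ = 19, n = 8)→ [16, 19, 35, 54, 89, 143, 232, 375]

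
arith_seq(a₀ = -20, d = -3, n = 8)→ a_0 = -20 + 0*-3 = -20
a_1 = -20 + 1*-3 = -23
a_2 = -20 + 2*-3 = -26
...
= [-20, -23, -26, -29, -32, -35, -38, -41]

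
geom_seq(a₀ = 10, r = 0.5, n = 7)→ a_0 = 10*0.5^0 = 10.0
a_1 = 10*0.5^1 = 5.0
a_2 = 10*0.5^2 = 2.5
...
= [10.0, 5.0, 2.5, 1.25, 0.625, 0.3125, 0.15625]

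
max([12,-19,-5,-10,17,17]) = 17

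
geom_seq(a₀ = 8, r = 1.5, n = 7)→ a_0 = 8*1.5^0 = 8.0
a_1 = 8*1.5^1 = 12.0
a_2 = 8*1.5^2 = 18.0
...
= [8.0, 12.0, 18.0, 27.0, 40.5, 60.75, 91.125]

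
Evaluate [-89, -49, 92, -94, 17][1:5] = [-49, 92, -94, 17]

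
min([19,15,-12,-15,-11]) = -15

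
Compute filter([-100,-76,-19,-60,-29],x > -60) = keep x where x > -60: -100✗, -76✗, -19✓, -60✗, -29✓
= [-19, -29]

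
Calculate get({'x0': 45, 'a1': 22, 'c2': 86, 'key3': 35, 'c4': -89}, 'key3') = 35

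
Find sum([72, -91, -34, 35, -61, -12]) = -91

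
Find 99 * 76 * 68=511632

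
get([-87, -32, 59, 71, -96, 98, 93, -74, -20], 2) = 59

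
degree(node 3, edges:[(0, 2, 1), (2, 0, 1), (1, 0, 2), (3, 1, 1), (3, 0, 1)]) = incident: (3,1), (3,0)
= 2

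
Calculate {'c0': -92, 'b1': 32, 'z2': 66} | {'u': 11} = {'c0': -92, 'b1': 32, 'z2': 66, 'u': 11}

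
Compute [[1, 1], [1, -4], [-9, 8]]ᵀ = [[1, 1, -9], [1, -4, 8]]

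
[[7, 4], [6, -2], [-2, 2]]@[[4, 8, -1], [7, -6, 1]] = [[56, 32, -3], [10, 60, -8], [6, -28, 4]]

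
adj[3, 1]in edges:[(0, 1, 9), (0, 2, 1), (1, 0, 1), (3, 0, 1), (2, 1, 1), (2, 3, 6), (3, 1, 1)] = 1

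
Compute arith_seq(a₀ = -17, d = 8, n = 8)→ a_0 = -17 + 0*8 = -17
a_1 = -17 + 1*8 = -9
a_2 = -17 + 2*8 = -1
...
= [-17, -9, -1, 7, 15, 23, 31, 39]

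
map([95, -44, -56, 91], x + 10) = 95+10=105, -44+10=-34, -56+10=-46, 91+10=101
= [105, -34, -46, 101]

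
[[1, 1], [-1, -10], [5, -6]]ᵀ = [[1, -1, 5], [1, -10, -6]]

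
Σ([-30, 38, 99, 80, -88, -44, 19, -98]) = (-30) + 38 + 99 + 80 + (-88) + (-44) + 19 + (-98)
= -24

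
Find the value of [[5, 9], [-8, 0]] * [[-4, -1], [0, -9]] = C[0][0] = (5)*(-4) + (9)*(0) = -20
C[0][1] = (5)*(-1) + (9)*(-9) = -86
C[1][0] = (-8)*(-4) + (0)*(0) = 32
C[1][1] = (-8)*(-1) + (0)*(-9) = 8
= [[-20, -86], [32, 8]]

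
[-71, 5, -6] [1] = 5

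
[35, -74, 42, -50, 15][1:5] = [-74, 42, -50, 15]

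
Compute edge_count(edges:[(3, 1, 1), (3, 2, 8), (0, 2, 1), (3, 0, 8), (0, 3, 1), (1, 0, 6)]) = 6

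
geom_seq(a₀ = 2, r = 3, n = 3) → [2, 6, 18]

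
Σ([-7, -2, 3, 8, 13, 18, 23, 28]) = (-7) + (-2) + 3 + 8 + 13 + 18 + 23 + 28
= 84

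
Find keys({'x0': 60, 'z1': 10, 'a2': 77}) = ['x0', 'z1', 'a2']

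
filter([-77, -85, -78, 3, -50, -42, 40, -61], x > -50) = keep x where x > -50: -77✗, -85✗, -78✗, 3✓, -50✗, -42✓, 40✓, -61✗
= [3, -42, 40]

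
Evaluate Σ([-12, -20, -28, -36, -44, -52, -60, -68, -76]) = (-12) + (-20) + (-28) + (-36) + (-44) + (-52) + (-60) + (-68) + (-76)
= -396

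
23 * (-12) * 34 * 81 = -760104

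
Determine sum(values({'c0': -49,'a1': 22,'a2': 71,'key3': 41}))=85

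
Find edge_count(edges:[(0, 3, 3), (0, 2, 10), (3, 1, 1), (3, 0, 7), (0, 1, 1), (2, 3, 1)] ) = 6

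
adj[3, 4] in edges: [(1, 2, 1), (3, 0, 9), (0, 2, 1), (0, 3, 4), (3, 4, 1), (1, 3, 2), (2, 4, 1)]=1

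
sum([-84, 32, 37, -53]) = (-84) + 32 + 37 + (-53)
= -68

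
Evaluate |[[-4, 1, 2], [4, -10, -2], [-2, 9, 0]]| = -36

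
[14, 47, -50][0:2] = [14, 47]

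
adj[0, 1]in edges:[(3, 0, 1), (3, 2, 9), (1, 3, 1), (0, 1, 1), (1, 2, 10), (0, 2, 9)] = 1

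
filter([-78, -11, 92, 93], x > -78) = [-11, 92, 93]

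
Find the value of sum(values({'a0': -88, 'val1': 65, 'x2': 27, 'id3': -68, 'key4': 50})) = -14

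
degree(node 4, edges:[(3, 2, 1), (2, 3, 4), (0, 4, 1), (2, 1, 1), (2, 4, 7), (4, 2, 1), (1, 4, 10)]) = 4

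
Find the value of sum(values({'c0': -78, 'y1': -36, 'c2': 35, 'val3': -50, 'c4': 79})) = -50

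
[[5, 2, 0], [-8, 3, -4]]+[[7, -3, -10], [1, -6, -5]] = [[12, -1, -10], [-7, -3, -9]]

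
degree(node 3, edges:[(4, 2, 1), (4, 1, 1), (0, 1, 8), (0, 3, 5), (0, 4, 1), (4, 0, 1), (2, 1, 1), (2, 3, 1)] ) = incident: (0,3), (2,3)
= 2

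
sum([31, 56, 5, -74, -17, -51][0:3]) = slice → [31, 56, 5]
31 + 56 + 5
= 92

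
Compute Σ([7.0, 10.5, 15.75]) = 33.25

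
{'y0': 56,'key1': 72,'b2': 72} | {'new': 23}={'y0': 56, 'key1': 72, 'b2': 72, 'new': 23}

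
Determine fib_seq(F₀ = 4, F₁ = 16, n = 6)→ [4, 16, 20, 36, 56, 92]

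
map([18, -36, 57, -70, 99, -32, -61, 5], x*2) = [36, -72, 114, -140, 198, -64, -122, 10]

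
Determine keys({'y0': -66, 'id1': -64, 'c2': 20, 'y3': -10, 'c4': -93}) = ['y0', 'id1', 'c2', 'y3', 'c4']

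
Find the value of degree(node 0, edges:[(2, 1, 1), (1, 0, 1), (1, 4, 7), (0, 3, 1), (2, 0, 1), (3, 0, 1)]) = incident: (1,0), (0,3), (2,0), (3,0)
= 4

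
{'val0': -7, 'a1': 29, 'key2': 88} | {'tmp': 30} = {'val0': -7, 'a1': 29, 'key2': 88, 'tmp': 30}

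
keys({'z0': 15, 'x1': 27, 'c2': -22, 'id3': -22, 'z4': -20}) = ['z0', 'x1', 'c2', 'id3', 'z4']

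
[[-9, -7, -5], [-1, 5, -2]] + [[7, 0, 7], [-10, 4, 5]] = [[-2, -7, 2], [-11, 9, 3]]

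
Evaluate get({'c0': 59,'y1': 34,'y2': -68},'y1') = 34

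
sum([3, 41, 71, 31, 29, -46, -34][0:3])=115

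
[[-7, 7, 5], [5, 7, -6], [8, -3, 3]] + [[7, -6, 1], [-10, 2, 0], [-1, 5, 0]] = [[0, 1, 6], [-5, 9, -6], [7, 2, 3]]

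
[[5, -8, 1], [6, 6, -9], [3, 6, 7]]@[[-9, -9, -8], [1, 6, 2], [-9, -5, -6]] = C[0][0] = (5)*(-9) + (-8)*(1) + (1)*(-9) = -62
C[0][1] = (5)*(-9) + (-8)*(6) + (1)*(-5) = -98
C[0][2] = (5)*(-8) + (-8)*(2) + (1)*(-6) = -62
C[1][0] = (6)*(-9) + (6)*(1) + (-9)*(-9) = 33
C[1][1] = (6)*(-9) + (6)*(6) + (-9)*(-5) = 27
C[1][2] = (6)*(-8) + (6)*(2) + (-9)*(-6) = 18
... (3 more cells)
= [[-62, -98, -62], [33, 27, 18], [-84, -26, -54]]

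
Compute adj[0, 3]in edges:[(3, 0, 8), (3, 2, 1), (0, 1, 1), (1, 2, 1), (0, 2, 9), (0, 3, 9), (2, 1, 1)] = 9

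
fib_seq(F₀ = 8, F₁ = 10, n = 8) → [8, 10, 18, 28, 46, 74, 120, 194]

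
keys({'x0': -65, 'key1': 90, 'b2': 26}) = ['x0', 'key1', 'b2']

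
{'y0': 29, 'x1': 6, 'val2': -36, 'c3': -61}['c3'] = -61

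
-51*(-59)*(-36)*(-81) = 8774244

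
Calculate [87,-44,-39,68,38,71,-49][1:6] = [-44, -39, 68, 38, 71]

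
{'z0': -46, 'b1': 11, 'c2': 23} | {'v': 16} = {'z0': -46, 'b1': 11, 'c2': 23, 'v': 16}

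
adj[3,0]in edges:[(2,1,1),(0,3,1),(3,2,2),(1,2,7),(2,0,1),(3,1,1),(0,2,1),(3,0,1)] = 1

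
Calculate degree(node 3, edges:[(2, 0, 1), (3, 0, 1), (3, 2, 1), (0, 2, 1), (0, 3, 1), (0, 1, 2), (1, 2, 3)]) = 3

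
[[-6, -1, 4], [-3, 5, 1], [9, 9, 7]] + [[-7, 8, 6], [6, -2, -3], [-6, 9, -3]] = [[-13, 7, 10], [3, 3, -2], [3, 18, 4]]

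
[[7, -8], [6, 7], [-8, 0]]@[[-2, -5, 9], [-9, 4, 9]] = C[0][0] = (7)*(-2) + (-8)*(-9) = 58
C[0][1] = (7)*(-5) + (-8)*(4) = -67
C[0][2] = (7)*(9) + (-8)*(9) = -9
C[1][0] = (6)*(-2) + (7)*(-9) = -75
C[1][1] = (6)*(-5) + (7)*(4) = -2
C[1][2] = (6)*(9) + (7)*(9) = 117
... (3 more cells)
= [[58, -67, -9], [-75, -2, 117], [16, 40, -72]]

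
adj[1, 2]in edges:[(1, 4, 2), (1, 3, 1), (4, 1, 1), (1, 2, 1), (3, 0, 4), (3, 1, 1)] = 1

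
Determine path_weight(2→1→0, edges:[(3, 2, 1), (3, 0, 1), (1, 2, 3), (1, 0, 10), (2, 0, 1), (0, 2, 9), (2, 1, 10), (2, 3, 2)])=w(2→1)=10 + w(1→0)=10
= 20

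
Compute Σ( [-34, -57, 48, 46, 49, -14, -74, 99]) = (-34) + (-57) + 48 + 46 + 49 + (-14) + (-74) + 99
= 63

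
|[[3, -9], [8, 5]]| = 87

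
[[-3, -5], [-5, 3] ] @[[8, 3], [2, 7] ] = C[0][0] = (-3)*(8) + (-5)*(2) = -34
C[0][1] = (-3)*(3) + (-5)*(7) = -44
C[1][0] = (-5)*(8) + (3)*(2) = -34
C[1][1] = (-5)*(3) + (3)*(7) = 6
= [[-34, -44], [-34, 6]]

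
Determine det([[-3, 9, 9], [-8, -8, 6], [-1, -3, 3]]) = 324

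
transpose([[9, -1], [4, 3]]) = [[9, 4], [-1, 3]]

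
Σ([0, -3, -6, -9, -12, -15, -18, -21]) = -84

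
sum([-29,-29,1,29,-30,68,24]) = (-29) + (-29) + 1 + 29 + (-30) + 68 + 24
= 34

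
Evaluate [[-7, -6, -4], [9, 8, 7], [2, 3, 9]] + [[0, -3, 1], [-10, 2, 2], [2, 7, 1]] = [[-7, -9, -3], [-1, 10, 9], [4, 10, 10]]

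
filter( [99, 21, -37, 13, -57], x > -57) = keep x where x > -57: 99✓, 21✓, -37✓, 13✓, -57✗
= [99, 21, -37, 13]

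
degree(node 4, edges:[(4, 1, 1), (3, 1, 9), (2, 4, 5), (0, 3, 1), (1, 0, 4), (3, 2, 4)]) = incident: (4,1), (2,4)
= 2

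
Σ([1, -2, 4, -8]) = -5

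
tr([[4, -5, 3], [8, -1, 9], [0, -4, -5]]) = -2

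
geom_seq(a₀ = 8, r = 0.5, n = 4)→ [8.0, 4.0, 2.0, 1.0]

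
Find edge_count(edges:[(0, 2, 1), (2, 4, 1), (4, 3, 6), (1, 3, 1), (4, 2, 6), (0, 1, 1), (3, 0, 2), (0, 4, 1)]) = 8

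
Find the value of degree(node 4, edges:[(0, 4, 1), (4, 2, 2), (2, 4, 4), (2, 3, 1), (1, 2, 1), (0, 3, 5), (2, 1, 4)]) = 3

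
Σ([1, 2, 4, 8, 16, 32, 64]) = 1 + 2 + 4 + 8 + 16 + 32 + 64
= 127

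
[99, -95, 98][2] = 98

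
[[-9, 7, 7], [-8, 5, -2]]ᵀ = [[-9, -8], [7, 5], [7, -2]]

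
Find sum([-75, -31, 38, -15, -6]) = -89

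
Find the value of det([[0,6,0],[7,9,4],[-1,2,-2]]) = (1)*(0)*det([[9, 4], [2, -2]]) + (-1)*(6)*det([[7, 4], [-1, -2]]) + (1)*(0)*det([[7, 9], [-1, 2]])
= 0 + 60 + 0
= 60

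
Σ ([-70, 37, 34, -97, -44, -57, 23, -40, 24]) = (-70) + 37 + 34 + (-97) + (-44) + (-57) + 23 + (-40) + 24
= -190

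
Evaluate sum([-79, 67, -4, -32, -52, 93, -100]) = -107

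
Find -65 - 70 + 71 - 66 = -130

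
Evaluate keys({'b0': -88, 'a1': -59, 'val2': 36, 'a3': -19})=['b0', 'a1', 'val2', 'a3']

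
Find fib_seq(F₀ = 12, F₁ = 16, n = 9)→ [12, 16, 28, 44, 72, 116, 188, 304, 492]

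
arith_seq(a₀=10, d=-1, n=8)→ a_0 = 10 + 0*-1 = 10
a_1 = 10 + 1*-1 = 9
a_2 = 10 + 2*-1 = 8
...
= [10, 9, 8, 7, 6, 5, 4, 3]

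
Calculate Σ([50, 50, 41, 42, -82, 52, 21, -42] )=50 + 50 + 41 + 42 + (-82) + 52 + 21 + (-42)
= 132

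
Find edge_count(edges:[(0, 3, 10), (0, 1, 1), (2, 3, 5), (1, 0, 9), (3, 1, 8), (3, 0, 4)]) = 6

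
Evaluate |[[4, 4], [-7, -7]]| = 0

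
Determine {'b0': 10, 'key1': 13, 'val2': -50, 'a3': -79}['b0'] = 10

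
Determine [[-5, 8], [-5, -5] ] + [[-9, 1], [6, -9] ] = [[-14, 9], [1, -14]]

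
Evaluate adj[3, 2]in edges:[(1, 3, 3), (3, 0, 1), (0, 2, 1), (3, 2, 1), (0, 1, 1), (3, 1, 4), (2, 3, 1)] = 1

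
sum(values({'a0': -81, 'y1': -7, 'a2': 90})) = (-81) + (-7) + 90
= 2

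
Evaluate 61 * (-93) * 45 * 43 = -10977255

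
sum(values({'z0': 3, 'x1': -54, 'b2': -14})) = -65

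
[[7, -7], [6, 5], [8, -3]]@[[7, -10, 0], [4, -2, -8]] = [[21, -56, 56], [62, -70, -40], [44, -74, 24]]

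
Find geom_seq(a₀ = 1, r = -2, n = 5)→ [1, -2, 4, -8, 16]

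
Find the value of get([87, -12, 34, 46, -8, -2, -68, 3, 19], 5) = -2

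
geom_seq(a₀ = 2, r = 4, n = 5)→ [2, 8, 32, 128, 512]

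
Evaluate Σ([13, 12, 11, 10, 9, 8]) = 63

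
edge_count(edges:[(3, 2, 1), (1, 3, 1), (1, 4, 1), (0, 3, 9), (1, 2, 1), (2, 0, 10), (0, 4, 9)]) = 7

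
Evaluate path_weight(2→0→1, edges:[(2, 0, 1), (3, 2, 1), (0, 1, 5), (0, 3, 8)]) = w(2→0)=1 + w(0→1)=5
= 6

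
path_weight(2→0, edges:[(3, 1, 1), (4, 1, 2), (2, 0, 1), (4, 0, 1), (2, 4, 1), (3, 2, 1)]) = w(2→0)=1
= 1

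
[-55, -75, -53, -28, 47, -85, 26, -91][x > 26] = keep x where x > 26: -55✗, -75✗, -53✗, -28✗, 47✓, -85✗, 26✗, -91✗
= [47]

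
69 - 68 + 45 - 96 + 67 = 17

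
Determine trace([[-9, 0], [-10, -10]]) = -19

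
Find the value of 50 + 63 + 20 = 133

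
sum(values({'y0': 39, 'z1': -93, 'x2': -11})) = -65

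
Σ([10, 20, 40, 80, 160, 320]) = 630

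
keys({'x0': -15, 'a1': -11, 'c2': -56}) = ['x0', 'a1', 'c2']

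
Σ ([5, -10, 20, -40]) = -25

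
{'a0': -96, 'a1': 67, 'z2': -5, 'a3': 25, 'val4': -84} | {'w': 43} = {'a0': -96, 'a1': 67, 'z2': -5, 'a3': 25, 'val4': -84, 'w': 43}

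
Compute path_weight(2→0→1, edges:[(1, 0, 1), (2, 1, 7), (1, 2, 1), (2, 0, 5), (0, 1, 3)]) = 8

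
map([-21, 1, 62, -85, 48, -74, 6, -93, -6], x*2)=[-42, 2, 124, -170, 96, -148, 12, -186, -12]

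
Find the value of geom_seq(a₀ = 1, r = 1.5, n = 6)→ a_0 = 1*1.5^0 = 1.0
a_1 = 1*1.5^1 = 1.5
a_2 = 1*1.5^2 = 2.25
...
= [1.0, 1.5, 2.25, 3.375, 5.0625, 7.59375]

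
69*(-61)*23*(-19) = 1839333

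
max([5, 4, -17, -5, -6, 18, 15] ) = 18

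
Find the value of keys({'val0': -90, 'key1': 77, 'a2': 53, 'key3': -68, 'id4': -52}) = ['val0', 'key1', 'a2', 'key3', 'id4']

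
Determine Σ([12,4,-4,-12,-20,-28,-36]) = -84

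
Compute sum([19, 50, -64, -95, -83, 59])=19 + 50 + (-64) + (-95) + (-83) + 59
= -114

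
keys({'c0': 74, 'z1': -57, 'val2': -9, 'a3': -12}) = ['c0', 'z1', 'val2', 'a3']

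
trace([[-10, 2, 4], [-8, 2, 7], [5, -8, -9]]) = -17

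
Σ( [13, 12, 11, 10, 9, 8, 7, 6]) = 76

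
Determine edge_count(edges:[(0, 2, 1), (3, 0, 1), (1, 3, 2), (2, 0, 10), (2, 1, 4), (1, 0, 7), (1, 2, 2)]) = 7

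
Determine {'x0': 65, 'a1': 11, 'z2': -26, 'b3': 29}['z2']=-26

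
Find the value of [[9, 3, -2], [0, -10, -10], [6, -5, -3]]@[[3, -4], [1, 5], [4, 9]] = [[22, -39], [-50, -140], [1, -76]]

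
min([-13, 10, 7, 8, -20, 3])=-20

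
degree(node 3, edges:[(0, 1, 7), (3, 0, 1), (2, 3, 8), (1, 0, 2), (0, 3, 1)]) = incident: (3,0), (2,3), (0,3)
= 3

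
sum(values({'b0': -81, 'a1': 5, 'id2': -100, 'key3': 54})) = (-81) + 5 + (-100) + 54
= -122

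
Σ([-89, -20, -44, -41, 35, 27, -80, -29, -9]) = -250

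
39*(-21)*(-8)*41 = 268632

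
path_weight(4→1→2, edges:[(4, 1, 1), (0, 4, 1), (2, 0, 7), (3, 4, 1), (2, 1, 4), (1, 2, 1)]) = w(4→1)=1 + w(1→2)=1
= 2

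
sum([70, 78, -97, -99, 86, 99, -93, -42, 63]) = 70 + 78 + (-97) + (-99) + 86 + 99 + (-93) + (-42) + 63
= 65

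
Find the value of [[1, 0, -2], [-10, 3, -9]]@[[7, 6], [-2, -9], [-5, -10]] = [[17, 26], [-31, 3]]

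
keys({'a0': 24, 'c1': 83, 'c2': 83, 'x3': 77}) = ['a0', 'c1', 'c2', 'x3']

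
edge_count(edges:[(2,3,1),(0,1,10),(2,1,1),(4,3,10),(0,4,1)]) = 5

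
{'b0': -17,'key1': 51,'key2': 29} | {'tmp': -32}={'b0': -17, 'key1': 51, 'key2': 29, 'tmp': -32}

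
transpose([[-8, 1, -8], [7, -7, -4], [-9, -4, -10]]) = [[-8, 7, -9], [1, -7, -4], [-8, -4, -10]]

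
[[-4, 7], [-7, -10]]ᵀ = [[-4, -7], [7, -10]]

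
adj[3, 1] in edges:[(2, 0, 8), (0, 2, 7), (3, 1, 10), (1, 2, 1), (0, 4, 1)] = 10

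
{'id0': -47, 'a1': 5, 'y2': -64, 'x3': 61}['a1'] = 5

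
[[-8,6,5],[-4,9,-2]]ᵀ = [[-8, -4], [6, 9], [5, -2]]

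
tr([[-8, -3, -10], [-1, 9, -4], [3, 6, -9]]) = diagonal: (-8) + 9 + (-9)
= -8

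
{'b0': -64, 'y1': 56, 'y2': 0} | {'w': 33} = {'b0': -64, 'y1': 56, 'y2': 0, 'w': 33}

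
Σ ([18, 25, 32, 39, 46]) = 160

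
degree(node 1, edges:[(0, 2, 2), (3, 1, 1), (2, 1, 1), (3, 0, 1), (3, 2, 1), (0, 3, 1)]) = incident: (3,1), (2,1)
= 2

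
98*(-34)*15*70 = -3498600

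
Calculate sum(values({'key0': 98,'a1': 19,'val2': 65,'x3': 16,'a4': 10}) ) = 98 + 19 + 65 + 16 + 10
= 208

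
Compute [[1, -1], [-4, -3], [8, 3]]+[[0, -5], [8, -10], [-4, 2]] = [[1, -6], [4, -13], [4, 5]]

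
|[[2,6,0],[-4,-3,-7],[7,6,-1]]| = -228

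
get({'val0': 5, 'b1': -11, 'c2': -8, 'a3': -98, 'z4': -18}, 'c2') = -8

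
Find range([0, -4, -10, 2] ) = 12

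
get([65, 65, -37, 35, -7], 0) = 65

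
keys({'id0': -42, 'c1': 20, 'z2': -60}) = ['id0', 'c1', 'z2']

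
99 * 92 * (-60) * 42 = -22952160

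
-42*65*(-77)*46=9669660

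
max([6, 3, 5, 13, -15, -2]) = 13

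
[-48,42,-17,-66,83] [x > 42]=[83]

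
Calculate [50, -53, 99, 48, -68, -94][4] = -68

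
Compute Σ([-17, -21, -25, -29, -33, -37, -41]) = (-17) + (-21) + (-25) + (-29) + (-33) + (-37) + (-41)
= -203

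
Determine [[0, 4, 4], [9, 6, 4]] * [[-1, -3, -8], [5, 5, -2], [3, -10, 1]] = [[32, -20, -4], [33, -37, -80]]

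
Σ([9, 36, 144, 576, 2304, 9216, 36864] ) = 49149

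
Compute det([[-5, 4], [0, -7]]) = (-5)*(-7) - (4)*(0)
= 35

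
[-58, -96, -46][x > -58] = keep x where x > -58: -58✗, -96✗, -46✓
= [-46]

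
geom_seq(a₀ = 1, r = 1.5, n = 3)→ a_0 = 1*1.5^0 = 1.0
a_1 = 1*1.5^1 = 1.5
a_2 = 1*1.5^2 = 2.25
= [1.0, 1.5, 2.25]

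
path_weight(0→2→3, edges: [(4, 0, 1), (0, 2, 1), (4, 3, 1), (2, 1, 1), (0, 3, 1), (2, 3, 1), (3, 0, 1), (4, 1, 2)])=2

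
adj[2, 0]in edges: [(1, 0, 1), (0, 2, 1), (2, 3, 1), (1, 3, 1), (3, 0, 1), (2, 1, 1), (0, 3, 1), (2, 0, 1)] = 1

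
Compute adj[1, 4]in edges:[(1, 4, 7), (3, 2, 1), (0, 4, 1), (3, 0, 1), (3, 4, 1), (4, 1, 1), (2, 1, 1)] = 7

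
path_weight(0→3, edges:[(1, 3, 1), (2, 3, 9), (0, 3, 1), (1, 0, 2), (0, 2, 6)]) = 1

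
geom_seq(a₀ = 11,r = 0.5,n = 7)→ a_0 = 11*0.5^0 = 11.0
a_1 = 11*0.5^1 = 5.5
a_2 = 11*0.5^2 = 2.75
...
= [11.0, 5.5, 2.75, 1.375, 0.6875, 0.34375, 0.171875]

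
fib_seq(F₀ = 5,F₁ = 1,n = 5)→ [5, 1, 6, 7, 13]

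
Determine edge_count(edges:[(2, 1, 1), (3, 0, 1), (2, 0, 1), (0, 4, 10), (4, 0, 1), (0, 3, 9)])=6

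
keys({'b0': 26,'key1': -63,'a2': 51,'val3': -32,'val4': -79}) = ['b0', 'key1', 'a2', 'val3', 'val4']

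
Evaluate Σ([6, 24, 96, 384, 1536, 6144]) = 6 + 24 + 96 + 384 + 1536 + 6144
= 8190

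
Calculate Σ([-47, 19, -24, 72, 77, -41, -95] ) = -39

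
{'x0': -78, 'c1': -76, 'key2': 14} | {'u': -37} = {'x0': -78, 'c1': -76, 'key2': 14, 'u': -37}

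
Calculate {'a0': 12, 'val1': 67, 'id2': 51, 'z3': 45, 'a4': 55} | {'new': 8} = {'a0': 12, 'val1': 67, 'id2': 51, 'z3': 45, 'a4': 55, 'new': 8}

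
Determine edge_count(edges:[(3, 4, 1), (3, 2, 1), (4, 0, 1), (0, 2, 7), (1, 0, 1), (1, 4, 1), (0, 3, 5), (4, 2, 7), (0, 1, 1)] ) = 9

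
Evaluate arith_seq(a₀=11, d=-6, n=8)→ [11, 5, -1, -7, -13, -19, -25, -31]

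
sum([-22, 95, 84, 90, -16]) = 231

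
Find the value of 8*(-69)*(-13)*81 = 581256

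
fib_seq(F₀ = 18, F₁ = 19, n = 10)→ F_2 = F_1 + F_0 = 37
F_3 = F_2 + F_1 = 56
F_4 = F_3 + F_2 = 93
...
= [18, 19, 37, 56, 93, 149, 242, 391, 633, 1024]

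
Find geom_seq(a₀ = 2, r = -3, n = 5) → a_0 = 2*(-3)^0 = 2
a_1 = 2*(-3)^1 = -6
a_2 = 2*(-3)^2 = 18
...
= [2, -6, 18, -54, 162]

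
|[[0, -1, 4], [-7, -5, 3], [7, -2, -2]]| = (1)*(0)*det([[-5, 3], [-2, -2]]) + (-1)*(-1)*det([[-7, 3], [7, -2]]) + (1)*(4)*det([[-7, -5], [7, -2]])
= 0 + -7 + 196
= 189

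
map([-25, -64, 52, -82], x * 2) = [-50, -128, 104, -164]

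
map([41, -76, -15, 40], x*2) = 41*2=82, -76*2=-152, -15*2=-30, 40*2=80
= [82, -152, -30, 80]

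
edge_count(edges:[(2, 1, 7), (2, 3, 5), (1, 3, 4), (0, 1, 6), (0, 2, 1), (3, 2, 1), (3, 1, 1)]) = 7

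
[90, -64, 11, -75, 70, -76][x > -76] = keep x where x > -76: 90✓, -64✓, 11✓, -75✓, 70✓, -76✗
= [90, -64, 11, -75, 70]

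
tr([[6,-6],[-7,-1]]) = diagonal: 6 + (-1)
= 5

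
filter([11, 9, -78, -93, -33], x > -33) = [11, 9]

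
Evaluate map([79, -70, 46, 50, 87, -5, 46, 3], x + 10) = [89, -60, 56, 60, 97, 5, 56, 13]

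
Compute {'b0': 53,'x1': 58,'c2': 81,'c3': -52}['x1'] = 58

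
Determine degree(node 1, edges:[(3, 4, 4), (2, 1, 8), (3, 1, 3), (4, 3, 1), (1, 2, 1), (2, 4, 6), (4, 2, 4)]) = 3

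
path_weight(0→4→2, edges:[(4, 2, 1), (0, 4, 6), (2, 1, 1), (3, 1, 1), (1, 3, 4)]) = w(0→4)=6 + w(4→2)=1
= 7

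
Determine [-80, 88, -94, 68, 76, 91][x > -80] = [88, 68, 76, 91]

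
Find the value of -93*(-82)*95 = 724470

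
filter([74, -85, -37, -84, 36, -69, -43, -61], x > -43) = [74, -37, 36]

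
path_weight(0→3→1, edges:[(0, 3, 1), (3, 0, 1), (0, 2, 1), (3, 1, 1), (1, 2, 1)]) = w(0→3)=1 + w(3→1)=1
= 2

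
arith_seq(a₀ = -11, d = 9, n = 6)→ [-11, -2, 7, 16, 25, 34]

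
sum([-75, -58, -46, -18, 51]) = -146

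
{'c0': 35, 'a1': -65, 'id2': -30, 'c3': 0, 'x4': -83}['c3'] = 0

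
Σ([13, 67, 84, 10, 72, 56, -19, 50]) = 333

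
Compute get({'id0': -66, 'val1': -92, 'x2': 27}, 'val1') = -92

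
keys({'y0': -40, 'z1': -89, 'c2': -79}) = ['y0', 'z1', 'c2']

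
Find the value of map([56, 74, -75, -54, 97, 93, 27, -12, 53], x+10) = 56+10=66, 74+10=84, -75+10=-65, -54+10=-44, 97+10=107, 93+10=103, 27+10=37, -12+10=-2, 53+10=63
= [66, 84, -65, -44, 107, 103, 37, -2, 63]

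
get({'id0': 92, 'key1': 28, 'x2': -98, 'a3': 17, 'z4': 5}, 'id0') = 92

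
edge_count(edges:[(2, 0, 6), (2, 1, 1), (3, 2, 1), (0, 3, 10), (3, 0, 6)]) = 5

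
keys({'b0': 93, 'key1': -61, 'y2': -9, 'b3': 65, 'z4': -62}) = ['b0', 'key1', 'y2', 'b3', 'z4']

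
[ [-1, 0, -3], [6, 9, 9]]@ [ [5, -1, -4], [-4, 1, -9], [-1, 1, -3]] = [[-2, -2, 13], [-15, 12, -132]]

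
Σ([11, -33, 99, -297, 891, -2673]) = -2002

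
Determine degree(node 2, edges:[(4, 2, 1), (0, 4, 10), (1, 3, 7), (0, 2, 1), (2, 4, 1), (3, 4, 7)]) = 3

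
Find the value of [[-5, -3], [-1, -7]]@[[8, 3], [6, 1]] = C[0][0] = (-5)*(8) + (-3)*(6) = -58
C[0][1] = (-5)*(3) + (-3)*(1) = -18
C[1][0] = (-1)*(8) + (-7)*(6) = -50
C[1][1] = (-1)*(3) + (-7)*(1) = -10
= [[-58, -18], [-50, -10]]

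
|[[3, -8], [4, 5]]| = (3)*(5) - (-8)*(4)
= 47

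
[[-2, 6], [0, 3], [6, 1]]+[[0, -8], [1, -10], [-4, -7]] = [[-2, -2], [1, -7], [2, -6]]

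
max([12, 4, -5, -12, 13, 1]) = 13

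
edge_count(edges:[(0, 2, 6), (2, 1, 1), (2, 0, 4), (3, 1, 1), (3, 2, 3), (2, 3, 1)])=6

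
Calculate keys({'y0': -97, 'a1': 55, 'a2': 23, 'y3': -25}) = ['y0', 'a1', 'a2', 'y3']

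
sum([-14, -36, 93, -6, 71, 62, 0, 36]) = (-14) + (-36) + 93 + (-6) + 71 + 62 + 0 + 36
= 206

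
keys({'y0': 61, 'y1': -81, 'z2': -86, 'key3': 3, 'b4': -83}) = ['y0', 'y1', 'z2', 'key3', 'b4']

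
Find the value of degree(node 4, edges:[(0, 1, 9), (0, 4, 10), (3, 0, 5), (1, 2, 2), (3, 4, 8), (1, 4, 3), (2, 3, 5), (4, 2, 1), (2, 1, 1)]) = 4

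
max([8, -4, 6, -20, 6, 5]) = 8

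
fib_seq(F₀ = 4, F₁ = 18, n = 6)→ [4, 18, 22, 40, 62, 102]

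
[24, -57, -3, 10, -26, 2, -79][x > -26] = keep x where x > -26: 24✓, -57✗, -3✓, 10✓, -26✗, 2✓, -79✗
= [24, -3, 10, 2]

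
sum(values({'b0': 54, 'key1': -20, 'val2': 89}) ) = 54 + (-20) + 89
= 123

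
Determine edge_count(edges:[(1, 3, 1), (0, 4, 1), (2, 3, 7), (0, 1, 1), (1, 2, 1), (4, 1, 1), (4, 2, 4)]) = 7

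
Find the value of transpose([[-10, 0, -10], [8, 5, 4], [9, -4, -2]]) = [[-10, 8, 9], [0, 5, -4], [-10, 4, -2]]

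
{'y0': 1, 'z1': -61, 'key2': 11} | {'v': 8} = {'y0': 1, 'z1': -61, 'key2': 11, 'v': 8}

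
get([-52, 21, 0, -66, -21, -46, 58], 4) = -21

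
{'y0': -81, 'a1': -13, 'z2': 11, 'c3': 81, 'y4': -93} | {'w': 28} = {'y0': -81, 'a1': -13, 'z2': 11, 'c3': 81, 'y4': -93, 'w': 28}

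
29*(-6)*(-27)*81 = 380538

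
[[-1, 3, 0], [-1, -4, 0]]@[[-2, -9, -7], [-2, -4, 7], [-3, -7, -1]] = C[0][0] = (-1)*(-2) + (3)*(-2) + (0)*(-3) = -4
C[0][1] = (-1)*(-9) + (3)*(-4) + (0)*(-7) = -3
C[0][2] = (-1)*(-7) + (3)*(7) + (0)*(-1) = 28
C[1][0] = (-1)*(-2) + (-4)*(-2) + (0)*(-3) = 10
C[1][1] = (-1)*(-9) + (-4)*(-4) + (0)*(-7) = 25
C[1][2] = (-1)*(-7) + (-4)*(7) + (0)*(-1) = -21
= [[-4, -3, 28], [10, 25, -21]]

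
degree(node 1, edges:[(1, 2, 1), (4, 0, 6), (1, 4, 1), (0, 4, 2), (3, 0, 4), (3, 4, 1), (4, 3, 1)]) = incident: (1,2), (1,4)
= 2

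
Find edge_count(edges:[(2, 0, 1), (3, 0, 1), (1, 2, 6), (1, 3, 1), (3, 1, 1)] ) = 5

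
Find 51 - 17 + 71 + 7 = 112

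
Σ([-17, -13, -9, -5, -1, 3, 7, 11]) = -24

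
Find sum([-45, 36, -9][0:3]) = slice → [-45, 36, -9]
(-45) + 36 + (-9)
= -18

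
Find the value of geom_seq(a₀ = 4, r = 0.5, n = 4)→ a_0 = 4*0.5^0 = 4.0
a_1 = 4*0.5^1 = 2.0
a_2 = 4*0.5^2 = 1.0
...
= [4.0, 2.0, 1.0, 0.5]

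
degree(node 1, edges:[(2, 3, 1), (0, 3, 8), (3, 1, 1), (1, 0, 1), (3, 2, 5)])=incident: (3,1), (1,0)
= 2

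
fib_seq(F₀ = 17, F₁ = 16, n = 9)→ [17, 16, 33, 49, 82, 131, 213, 344, 557]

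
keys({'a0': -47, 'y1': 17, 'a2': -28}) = ['a0', 'y1', 'a2']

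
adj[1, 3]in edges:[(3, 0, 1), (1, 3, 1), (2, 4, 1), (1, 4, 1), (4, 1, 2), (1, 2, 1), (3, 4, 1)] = 1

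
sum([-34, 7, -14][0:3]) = slice → [-34, 7, -14]
(-34) + 7 + (-14)
= -41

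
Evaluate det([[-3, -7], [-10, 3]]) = -79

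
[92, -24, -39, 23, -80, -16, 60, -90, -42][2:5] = [-39, 23, -80]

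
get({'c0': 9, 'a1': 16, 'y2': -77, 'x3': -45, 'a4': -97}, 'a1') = 16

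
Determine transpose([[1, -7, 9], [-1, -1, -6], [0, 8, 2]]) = [[1, -1, 0], [-7, -1, 8], [9, -6, 2]]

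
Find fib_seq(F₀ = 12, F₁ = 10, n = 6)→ F_2 = F_1 + F_0 = 22
F_3 = F_2 + F_1 = 32
F_4 = F_3 + F_2 = 54
...
= [12, 10, 22, 32, 54, 86]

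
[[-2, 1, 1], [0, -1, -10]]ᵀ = [[-2, 0], [1, -1], [1, -10]]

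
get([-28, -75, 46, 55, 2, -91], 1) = -75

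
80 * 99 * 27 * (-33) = -7056720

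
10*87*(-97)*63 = -5316570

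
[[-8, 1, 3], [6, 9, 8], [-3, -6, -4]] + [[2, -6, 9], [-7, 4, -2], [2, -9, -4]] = [[-6, -5, 12], [-1, 13, 6], [-1, -15, -8]]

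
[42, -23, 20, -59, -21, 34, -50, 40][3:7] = [-59, -21, 34, -50]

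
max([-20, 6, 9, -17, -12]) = 9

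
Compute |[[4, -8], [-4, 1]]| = (4)*(1) - (-8)*(-4)
= -28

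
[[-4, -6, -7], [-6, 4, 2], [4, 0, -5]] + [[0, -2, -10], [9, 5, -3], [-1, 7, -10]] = [[-4, -8, -17], [3, 9, -1], [3, 7, -15]]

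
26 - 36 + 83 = 73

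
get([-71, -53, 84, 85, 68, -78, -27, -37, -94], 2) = 84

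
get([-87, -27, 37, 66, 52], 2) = 37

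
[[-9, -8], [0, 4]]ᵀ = [[-9, 0], [-8, 4]]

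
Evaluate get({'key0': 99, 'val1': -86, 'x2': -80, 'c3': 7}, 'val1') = -86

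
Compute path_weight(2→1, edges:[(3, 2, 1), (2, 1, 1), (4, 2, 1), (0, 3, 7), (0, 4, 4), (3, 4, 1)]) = 1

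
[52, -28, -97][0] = 52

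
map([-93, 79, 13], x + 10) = [-83, 89, 23]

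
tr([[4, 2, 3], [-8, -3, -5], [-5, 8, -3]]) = diagonal: 4 + (-3) + (-3)
= -2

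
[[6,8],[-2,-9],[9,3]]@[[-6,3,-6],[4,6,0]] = [[-4, 66, -36], [-24, -60, 12], [-42, 45, -54]]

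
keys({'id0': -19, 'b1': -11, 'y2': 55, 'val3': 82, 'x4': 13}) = ['id0', 'b1', 'y2', 'val3', 'x4']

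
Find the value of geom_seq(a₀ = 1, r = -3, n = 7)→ a_0 = 1*(-3)^0 = 1
a_1 = 1*(-3)^1 = -3
a_2 = 1*(-3)^2 = 9
...
= [1, -3, 9, -27, 81, -243, 729]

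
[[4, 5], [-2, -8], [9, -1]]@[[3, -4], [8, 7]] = [[52, 19], [-70, -48], [19, -43]]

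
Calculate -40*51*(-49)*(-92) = -9196320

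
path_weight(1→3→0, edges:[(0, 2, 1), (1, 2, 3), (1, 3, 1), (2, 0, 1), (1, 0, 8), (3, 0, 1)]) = 2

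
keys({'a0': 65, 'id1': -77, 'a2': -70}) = ['a0', 'id1', 'a2']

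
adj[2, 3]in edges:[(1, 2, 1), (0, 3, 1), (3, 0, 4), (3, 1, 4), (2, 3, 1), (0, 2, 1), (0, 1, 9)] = 1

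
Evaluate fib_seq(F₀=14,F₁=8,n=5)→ [14, 8, 22, 30, 52]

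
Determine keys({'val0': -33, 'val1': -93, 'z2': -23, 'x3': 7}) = ['val0', 'val1', 'z2', 'x3']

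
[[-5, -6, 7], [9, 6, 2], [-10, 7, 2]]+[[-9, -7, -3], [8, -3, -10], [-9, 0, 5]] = [[-14, -13, 4], [17, 3, -8], [-19, 7, 7]]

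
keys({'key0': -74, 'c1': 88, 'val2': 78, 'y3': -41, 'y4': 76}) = ['key0', 'c1', 'val2', 'y3', 'y4']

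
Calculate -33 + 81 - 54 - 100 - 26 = -132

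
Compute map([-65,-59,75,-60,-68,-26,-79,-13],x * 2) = [-130, -118, 150, -120, -136, -52, -158, -26]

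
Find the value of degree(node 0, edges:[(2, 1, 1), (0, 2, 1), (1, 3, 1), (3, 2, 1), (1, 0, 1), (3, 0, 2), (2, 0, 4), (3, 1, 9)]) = 4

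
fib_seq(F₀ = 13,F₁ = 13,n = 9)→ [13, 13, 26, 39, 65, 104, 169, 273, 442]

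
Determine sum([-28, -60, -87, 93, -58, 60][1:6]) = -52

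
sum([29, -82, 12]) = 29 + (-82) + 12
= -41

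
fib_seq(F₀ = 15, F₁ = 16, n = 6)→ [15, 16, 31, 47, 78, 125]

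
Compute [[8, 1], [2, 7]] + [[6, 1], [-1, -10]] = [[14, 2], [1, -3]]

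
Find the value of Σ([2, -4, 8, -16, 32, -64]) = 2 + -4 + 8 + -16 + 32 + -64
= -42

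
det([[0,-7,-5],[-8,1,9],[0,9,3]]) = (1)*(0)*det([[1, 9], [9, 3]]) + (-1)*(-7)*det([[-8, 9], [0, 3]]) + (1)*(-5)*det([[-8, 1], [0, 9]])
= 0 + -168 + 360
= 192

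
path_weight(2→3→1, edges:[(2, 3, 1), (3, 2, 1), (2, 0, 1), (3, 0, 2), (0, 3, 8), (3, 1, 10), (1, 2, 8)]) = w(2→3)=1 + w(3→1)=10
= 11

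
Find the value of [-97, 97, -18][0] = -97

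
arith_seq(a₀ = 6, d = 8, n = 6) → a_0 = 6 + 0*8 = 6
a_1 = 6 + 1*8 = 14
a_2 = 6 + 2*8 = 22
...
= [6, 14, 22, 30, 38, 46]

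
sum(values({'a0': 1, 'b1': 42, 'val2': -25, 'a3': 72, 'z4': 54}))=144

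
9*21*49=9261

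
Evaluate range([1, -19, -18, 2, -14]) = 21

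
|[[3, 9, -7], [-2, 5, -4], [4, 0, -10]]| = (1)*(3)*det([[5, -4], [0, -10]]) + (-1)*(9)*det([[-2, -4], [4, -10]]) + (1)*(-7)*det([[-2, 5], [4, 0]])
= -150 + -324 + 140
= -334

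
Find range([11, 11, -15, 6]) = 26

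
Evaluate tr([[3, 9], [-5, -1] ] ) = diagonal: 3 + (-1)
= 2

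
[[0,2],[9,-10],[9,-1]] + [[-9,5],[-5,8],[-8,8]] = [[-9, 7], [4, -2], [1, 7]]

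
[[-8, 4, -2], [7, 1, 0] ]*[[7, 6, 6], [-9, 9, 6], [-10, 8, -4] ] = [[-72, -28, -16], [40, 51, 48]]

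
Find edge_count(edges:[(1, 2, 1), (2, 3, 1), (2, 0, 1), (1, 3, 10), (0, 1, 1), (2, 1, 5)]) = 6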